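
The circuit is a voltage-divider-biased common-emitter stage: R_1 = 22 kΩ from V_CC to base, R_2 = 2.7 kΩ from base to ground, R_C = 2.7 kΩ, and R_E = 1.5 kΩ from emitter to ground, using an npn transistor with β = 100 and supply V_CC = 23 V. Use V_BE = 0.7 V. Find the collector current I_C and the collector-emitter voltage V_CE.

Thevenize the base divider: V_Th = V_CC·R_2/(R_1+R_2) = 23×2.7/24.7 = 2.51 V, R_Th = R_1‖R_2 = 2.4 kΩ.
Base-emitter loop: V_Th = I_B·R_Th + V_BE + (β+1)I_B·R_E, so I_B = (2.51 − 0.7) / (2.4 + 101×1.5) = 0.0118 mA.
I_C = β·I_B = 100×0.0118 = 1.18 mA, and I_E = (β+1)I_B = 1.19 mA.
V_CE = V_CC − I_C·R_C − I_E·R_E = 23 − 1.18×2.7 − 1.19×1.5 = 18 V.
V_CE = 18 V > 0.2 V confirms active-region operation.

I_C ≈ 1.2 mA, V_CE ≈ 18 V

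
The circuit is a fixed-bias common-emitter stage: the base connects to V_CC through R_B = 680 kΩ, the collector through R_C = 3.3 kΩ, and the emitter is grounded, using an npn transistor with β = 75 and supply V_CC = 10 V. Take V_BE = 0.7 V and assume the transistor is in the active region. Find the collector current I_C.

Base loop: V_CC = I_B·R_B + V_BE, so I_B = (10 − 0.7)/680 kΩ = 0.0137 mA.
In the active region I_C = β·I_B = 75 × 0.0137 = 1.03 mA.
Collector loop: V_CE = V_CC − I_C·R_C = 10 − 1.03×3.3 = 6.62 V.
Since V_CE = 6.62 V > V_CE(sat) ≈ 0.2 V, the transistor is in the active region as assumed.

I_C ≈ 1 mA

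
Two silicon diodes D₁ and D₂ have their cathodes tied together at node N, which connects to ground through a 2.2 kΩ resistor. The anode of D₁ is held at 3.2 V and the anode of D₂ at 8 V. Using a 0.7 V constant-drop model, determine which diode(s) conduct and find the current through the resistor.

Assume both conduct. Then node N would need to be at both 3.2−0.7 = 2.5 V and 8−0.7 = 7.3 V, which is impossible.
Assume only D₂ conducts: V_N = 8 − 0.7 = 7.3 V, so I_R = 7.3/2.2 = 3.32 mA.
Check D₁: its anode-to-cathode voltage is 3.2 − 7.3 = -4.1 V < 0.7 V, so it is off. The assumption is consistent.

Only D₂ conducts; I_R ≈ 3.3 mA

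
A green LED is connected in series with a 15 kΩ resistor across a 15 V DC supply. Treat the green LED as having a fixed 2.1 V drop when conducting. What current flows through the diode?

I ≈ 0.86 mA

KVL around the loop: 15 = V_D + I·R = 2.1 + I × 15 kΩ.
So I = (15 − 2.1) / 15 kΩ = 12.9 / 15 = 0.86 mA.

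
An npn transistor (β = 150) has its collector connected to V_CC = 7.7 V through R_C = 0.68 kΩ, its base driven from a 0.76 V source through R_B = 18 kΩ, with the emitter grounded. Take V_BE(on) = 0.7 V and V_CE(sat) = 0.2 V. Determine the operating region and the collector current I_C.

Assume active. Base-emitter loop: I_B = (V_BB − V_BE)/R_B = (0.76 − 0.7)/18 = 0.00333 mA.
I_C = β·I_B = 150×0.00333 = 0.5 mA.
V_CE = V_CC − I_C·R_C = 7.7 − 0.5×0.68 = 7.36 V > V_CE(sat), so the active-region assumption holds.

active; I_C ≈ 0.5 mA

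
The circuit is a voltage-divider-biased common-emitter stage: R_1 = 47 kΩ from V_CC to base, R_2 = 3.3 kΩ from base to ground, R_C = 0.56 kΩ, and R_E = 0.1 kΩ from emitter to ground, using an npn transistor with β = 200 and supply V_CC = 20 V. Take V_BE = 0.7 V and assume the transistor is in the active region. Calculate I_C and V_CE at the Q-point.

Thevenize the base divider: V_Th = V_CC·R_2/(R_1+R_2) = 20×3.3/50.3 = 1.31 V, R_Th = R_1‖R_2 = 3.08 kΩ.
Base-emitter loop: V_Th = I_B·R_Th + V_BE + (β+1)I_B·R_E, so I_B = (1.31 − 0.7) / (3.08 + 201×0.1) = 0.0264 mA.
I_C = β·I_B = 200×0.0264 = 5.28 mA, and I_E = (β+1)I_B = 5.31 mA.
V_CE = V_CC − I_C·R_C − I_E·R_E = 20 − 5.28×0.56 − 5.31×0.1 = 16.5 V.
V_CE = 16.5 V > 0.2 V confirms active-region operation.

I_C ≈ 5.3 mA, V_CE ≈ 17 V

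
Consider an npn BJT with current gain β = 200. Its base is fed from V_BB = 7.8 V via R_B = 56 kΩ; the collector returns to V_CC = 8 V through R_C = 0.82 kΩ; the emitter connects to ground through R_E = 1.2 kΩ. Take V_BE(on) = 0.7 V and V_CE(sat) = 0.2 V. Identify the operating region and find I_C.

saturation; I_C ≈ 3.8 mA

Assume active: I_B = (7.8 − 0.7)/(56 + 201×1.2) = 0.0239 mA, I_C = β·I_B = 4.78 mA.
Then V_CE = 8 − 4.78×0.82 − 4.8×1.2 = -1.68 V < 0.2 V — the active assumption fails.
Re-solve with V_CE = 0.2 V. KCL at the emitter: V_E/R_E = (V_BB−0.7−V_E)/R_B + (V_CC−0.2−V_E)/R_C, giving V_E = 4.65 V.
I_C = (V_CC − 0.2 − V_E)/R_C = (7.8 − 4.65)/0.82 = 3.84 mA.
Check: I_B = (7.1 − 4.65)/56 = 0.0437 mA, and β·I_B = 8.73 mA > I_C, confirming saturation.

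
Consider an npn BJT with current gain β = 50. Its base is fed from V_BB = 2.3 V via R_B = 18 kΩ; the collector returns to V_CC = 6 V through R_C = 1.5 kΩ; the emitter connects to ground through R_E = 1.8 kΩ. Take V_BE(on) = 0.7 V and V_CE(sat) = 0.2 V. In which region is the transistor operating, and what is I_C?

Assume active. Base-emitter loop: I_B = (V_BB − V_BE)/(R_B + (β+1)R_E) = (2.3 − 0.7)/(18 + 51×1.8) = 0.0146 mA.
I_C = β·I_B = 50×0.0146 = 0.729 mA.
V_CE = V_CC − I_C·R_C − I_E·R_E = 6 − 0.729×1.5 − 0.743×1.8 = 3.57 V > V_CE(sat), so the active-region assumption holds.

active; I_C ≈ 0.73 mA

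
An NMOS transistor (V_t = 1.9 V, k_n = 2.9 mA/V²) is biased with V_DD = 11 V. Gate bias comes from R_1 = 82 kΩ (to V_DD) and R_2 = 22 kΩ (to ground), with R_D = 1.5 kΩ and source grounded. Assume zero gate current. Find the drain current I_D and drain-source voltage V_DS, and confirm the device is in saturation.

I_D ≈ 0.26 mA, V_DS ≈ 11 V

V_G = V_DD·R_2/(R_1+R_2) = 11×22/104 = 2.33 V. With the source grounded, V_GS = V_G = 2.33 V.
Assume saturation: I_D = (k_n/2)(V_GS − V_t)² = (2.9/2)×(2.33 − 1.9)² = 1.45×0.427² = 0.264 mA.
V_DS = V_DD − I_D·R_D = 11 − 0.264×1.5 = 10.6 V.
Saturation requires V_DS ≥ V_GS − V_t = 0.427 V; 10.6 ≥ 0.427 ✓.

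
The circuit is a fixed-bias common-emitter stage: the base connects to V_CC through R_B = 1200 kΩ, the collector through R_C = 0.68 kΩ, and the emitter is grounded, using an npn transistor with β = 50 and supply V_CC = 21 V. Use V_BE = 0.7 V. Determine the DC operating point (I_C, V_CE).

I_C ≈ 0.85 mA, V_CE ≈ 20 V

Base loop: V_CC = I_B·R_B + V_BE, so I_B = (21 − 0.7)/1200 kΩ = 0.0169 mA.
In the active region I_C = β·I_B = 50 × 0.0169 = 0.846 mA.
Collector loop: V_CE = V_CC − I_C·R_C = 21 − 0.846×0.68 = 20.4 V.
Since V_CE = 20.4 V > V_CE(sat) ≈ 0.2 V, the transistor is in the active region as assumed.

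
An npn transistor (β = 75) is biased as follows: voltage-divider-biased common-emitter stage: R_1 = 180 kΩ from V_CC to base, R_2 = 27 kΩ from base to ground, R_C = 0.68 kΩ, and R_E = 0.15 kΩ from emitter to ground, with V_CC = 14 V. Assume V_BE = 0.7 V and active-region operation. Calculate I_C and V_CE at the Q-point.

Thevenize the base divider: V_Th = V_CC·R_2/(R_1+R_2) = 14×27/207 = 1.83 V, R_Th = R_1‖R_2 = 23.5 kΩ.
Base-emitter loop: V_Th = I_B·R_Th + V_BE + (β+1)I_B·R_E, so I_B = (1.83 − 0.7) / (23.5 + 76×0.15) = 0.0323 mA.
I_C = β·I_B = 75×0.0323 = 2.42 mA, and I_E = (β+1)I_B = 2.45 mA.
V_CE = V_CC − I_C·R_C − I_E·R_E = 14 − 2.42×0.68 − 2.45×0.15 = 12 V.
V_CE = 12 V > 0.2 V confirms active-region operation.

I_C ≈ 2.4 mA, V_CE ≈ 12 V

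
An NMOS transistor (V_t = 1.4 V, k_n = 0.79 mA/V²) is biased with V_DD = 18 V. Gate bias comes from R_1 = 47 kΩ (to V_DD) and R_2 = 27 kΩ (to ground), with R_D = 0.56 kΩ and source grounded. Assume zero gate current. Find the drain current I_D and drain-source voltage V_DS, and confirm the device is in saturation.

I_D ≈ 11 mA, V_DS ≈ 12 V

V_G = V_DD·R_2/(R_1+R_2) = 18×27/74 = 6.57 V. With the source grounded, V_GS = V_G = 6.57 V.
Assume saturation: I_D = (k_n/2)(V_GS − V_t)² = (0.79/2)×(6.57 − 1.4)² = 0.395×5.17² = 10.5 mA.
V_DS = V_DD − I_D·R_D = 18 − 10.5×0.56 = 12.1 V.
Saturation requires V_DS ≥ V_GS − V_t = 5.17 V; 12.1 ≥ 5.17 ✓.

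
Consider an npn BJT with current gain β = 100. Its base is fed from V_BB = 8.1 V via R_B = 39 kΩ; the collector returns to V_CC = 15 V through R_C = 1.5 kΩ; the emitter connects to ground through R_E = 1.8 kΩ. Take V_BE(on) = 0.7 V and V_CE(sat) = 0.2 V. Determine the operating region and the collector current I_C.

Assume active. Base-emitter loop: I_B = (V_BB − V_BE)/(R_B + (β+1)R_E) = (8.1 − 0.7)/(39 + 101×1.8) = 0.0335 mA.
I_C = β·I_B = 100×0.0335 = 3.35 mA.
V_CE = V_CC − I_C·R_C − I_E·R_E = 15 − 3.35×1.5 − 3.38×1.8 = 3.88 V > V_CE(sat), so the active-region assumption holds.

active; I_C ≈ 3.4 mA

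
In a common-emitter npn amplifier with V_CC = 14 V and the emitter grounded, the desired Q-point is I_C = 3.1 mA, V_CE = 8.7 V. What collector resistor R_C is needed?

R_C ≈ 1.7 kΩ

Collector loop: V_CC = I_C·R_C + V_CE.
R_C = (V_CC − V_CE)/I_C = (14 − 8.7)/3.1 = 1.71 kΩ.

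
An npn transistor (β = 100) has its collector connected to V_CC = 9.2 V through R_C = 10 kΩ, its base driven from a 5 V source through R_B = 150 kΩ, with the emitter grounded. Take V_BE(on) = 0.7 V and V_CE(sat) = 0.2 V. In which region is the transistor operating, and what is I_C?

Assume active: I_B = (5 − 0.7)/150 = 0.0287 mA, giving I_C = β·I_B = 2.87 mA.
But then V_CE = 9.2 − 2.87×10 = -19.5 V < V_CE(sat) = 0.2 V — impossible in the active region.
So the transistor is saturated. With V_CE = 0.2 V, I_C = (V_CC − 0.2)/R_C = 9/10 = 0.9 mA.
Check: β·I_B = 2.87 mA > I_C = 0.9 mA, confirming saturation.

saturation; I_C ≈ 0.9 mA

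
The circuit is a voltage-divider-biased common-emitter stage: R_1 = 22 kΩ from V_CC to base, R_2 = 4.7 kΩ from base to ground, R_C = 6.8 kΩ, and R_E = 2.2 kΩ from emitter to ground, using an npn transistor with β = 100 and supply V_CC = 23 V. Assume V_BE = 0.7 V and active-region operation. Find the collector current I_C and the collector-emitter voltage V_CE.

Thevenize the base divider: V_Th = V_CC·R_2/(R_1+R_2) = 23×4.7/26.7 = 4.05 V, R_Th = R_1‖R_2 = 3.87 kΩ.
Base-emitter loop: V_Th = I_B·R_Th + V_BE + (β+1)I_B·R_E, so I_B = (4.05 − 0.7) / (3.87 + 101×2.2) = 0.0148 mA.
I_C = β·I_B = 100×0.0148 = 1.48 mA, and I_E = (β+1)I_B = 1.5 mA.
V_CE = V_CC − I_C·R_C − I_E·R_E = 23 − 1.48×6.8 − 1.5×2.2 = 9.64 V.
V_CE = 9.64 V > 0.2 V confirms active-region operation.

I_C ≈ 1.5 mA, V_CE ≈ 9.6 V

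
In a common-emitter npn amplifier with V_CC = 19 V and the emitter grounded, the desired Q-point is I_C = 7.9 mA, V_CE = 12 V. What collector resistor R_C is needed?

Collector loop: V_CC = I_C·R_C + V_CE.
R_C = (V_CC − V_CE)/I_C = (19 − 12)/7.9 = 0.886 kΩ.

R_C ≈ 0.89 kΩ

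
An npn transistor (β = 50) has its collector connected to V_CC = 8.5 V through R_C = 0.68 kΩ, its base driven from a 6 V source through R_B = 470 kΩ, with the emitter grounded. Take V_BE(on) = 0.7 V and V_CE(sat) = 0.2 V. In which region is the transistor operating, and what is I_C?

active; I_C ≈ 0.56 mA

Assume active. Base-emitter loop: I_B = (V_BB − V_BE)/R_B = (6 − 0.7)/470 = 0.0113 mA.
I_C = β·I_B = 50×0.0113 = 0.564 mA.
V_CE = V_CC − I_C·R_C = 8.5 − 0.564×0.68 = 8.12 V > V_CE(sat), so the active-region assumption holds.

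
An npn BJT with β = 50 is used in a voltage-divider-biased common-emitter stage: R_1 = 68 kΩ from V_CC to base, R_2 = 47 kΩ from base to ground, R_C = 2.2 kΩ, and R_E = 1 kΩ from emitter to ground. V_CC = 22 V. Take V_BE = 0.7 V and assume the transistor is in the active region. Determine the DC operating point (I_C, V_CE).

Thevenize the base divider: V_Th = V_CC·R_2/(R_1+R_2) = 22×47/115 = 8.99 V, R_Th = R_1‖R_2 = 27.8 kΩ.
Base-emitter loop: V_Th = I_B·R_Th + V_BE + (β+1)I_B·R_E, so I_B = (8.99 − 0.7) / (27.8 + 51×1) = 0.105 mA.
I_C = β·I_B = 50×0.105 = 5.26 mA, and I_E = (β+1)I_B = 5.37 mA.
V_CE = V_CC − I_C·R_C − I_E·R_E = 22 − 5.26×2.2 − 5.37×1 = 5.06 V.
V_CE = 5.06 V > 0.2 V confirms active-region operation.

I_C ≈ 5.3 mA, V_CE ≈ 5.1 V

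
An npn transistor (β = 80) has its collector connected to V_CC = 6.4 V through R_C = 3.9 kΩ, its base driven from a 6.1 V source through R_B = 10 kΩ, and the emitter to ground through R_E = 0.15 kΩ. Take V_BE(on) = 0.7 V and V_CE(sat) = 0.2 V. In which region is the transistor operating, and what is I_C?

Assume active: I_B = (6.1 − 0.7)/(10 + 81×0.15) = 0.244 mA, I_C = β·I_B = 19.5 mA.
Then V_CE = 6.4 − 19.5×3.9 − 19.7×0.15 = -72.6 V < 0.2 V — the active assumption fails.
Re-solve with V_CE = 0.2 V. KCL at the emitter: V_E/R_E = (V_BB−0.7−V_E)/R_B + (V_CC−0.2−V_E)/R_C, giving V_E = 0.303 V.
I_C = (V_CC − 0.2 − V_E)/R_C = (6.2 − 0.303)/3.9 = 1.51 mA.
Check: I_B = (5.4 − 0.303)/10 = 0.51 mA, and β·I_B = 40.8 mA > I_C, confirming saturation.

saturation; I_C ≈ 1.5 mA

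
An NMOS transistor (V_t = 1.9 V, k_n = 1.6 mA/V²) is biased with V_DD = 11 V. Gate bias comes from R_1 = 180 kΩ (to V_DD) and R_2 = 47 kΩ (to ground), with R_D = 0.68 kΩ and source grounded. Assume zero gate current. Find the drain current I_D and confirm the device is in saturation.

V_G = V_DD·R_2/(R_1+R_2) = 11×47/227 = 2.28 V. With the source grounded, V_GS = V_G = 2.28 V.
Assume saturation: I_D = (k_n/2)(V_GS − V_t)² = (1.6/2)×(2.28 − 1.9)² = 0.8×0.378² = 0.114 mA.
V_DS = V_DD − I_D·R_D = 11 − 0.114×0.68 = 10.9 V.
Saturation requires V_DS ≥ V_GS − V_t = 0.378 V; 10.9 ≥ 0.378 ✓.

I_D ≈ 0.11 mA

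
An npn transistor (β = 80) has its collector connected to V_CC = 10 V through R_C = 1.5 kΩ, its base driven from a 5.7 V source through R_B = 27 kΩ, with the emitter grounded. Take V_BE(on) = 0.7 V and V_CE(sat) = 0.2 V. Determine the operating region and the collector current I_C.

saturation; I_C ≈ 6.5 mA

Assume active: I_B = (5.7 − 0.7)/27 = 0.185 mA, giving I_C = β·I_B = 14.8 mA.
But then V_CE = 10 − 14.8×1.5 = -12.2 V < V_CE(sat) = 0.2 V — impossible in the active region.
So the transistor is saturated. With V_CE = 0.2 V, I_C = (V_CC − 0.2)/R_C = 9.8/1.5 = 6.53 mA.
Check: β·I_B = 14.8 mA > I_C = 6.53 mA, confirming saturation.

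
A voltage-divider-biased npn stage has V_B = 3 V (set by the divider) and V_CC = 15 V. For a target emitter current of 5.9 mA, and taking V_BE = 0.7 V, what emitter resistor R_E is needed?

V_E = V_B − V_BE = 3 − 0.7 = 2.3 V.
R_E = V_E / I_E = 2.3 / 5.9 = 0.39 kΩ.

R_E ≈ 0.39 kΩ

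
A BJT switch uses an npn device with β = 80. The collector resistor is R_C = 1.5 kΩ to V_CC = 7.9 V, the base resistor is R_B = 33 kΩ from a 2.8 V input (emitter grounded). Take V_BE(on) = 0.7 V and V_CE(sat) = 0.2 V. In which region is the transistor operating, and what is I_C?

active; I_C ≈ 5.1 mA

Assume active. Base-emitter loop: I_B = (V_BB − V_BE)/R_B = (2.8 − 0.7)/33 = 0.0636 mA.
I_C = β·I_B = 80×0.0636 = 5.09 mA.
V_CE = V_CC − I_C·R_C = 7.9 − 5.09×1.5 = 0.264 V > V_CE(sat), so the active-region assumption holds.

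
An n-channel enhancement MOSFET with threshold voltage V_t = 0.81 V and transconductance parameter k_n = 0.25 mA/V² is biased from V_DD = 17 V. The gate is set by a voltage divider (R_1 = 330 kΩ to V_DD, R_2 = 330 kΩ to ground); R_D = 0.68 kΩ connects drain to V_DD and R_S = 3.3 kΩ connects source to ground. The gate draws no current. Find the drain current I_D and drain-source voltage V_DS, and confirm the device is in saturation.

I_D ≈ 1.3 mA, V_DS ≈ 12 V

V_G = V_DD·R_2/(R_1+R_2) = 17×330/660 = 8.5 V.
Assume saturation: I_D = (k_n/2)(V_GS − V_t)² with V_GS = V_G − I_D·R_S = 8.5 − 3.3·I_D.
Substituting gives 1.36·I_D² − 7.34·I_D + 7.39 = 0, with roots I_D = 1.34 or 4.06 mA.
The root I_D = 4.06 mA gives V_GS = -4.89 V ≤ V_t, so take I_D = 1.34 mA.
Then V_GS = 4.08 V and V_DS = V_DD − I_D(R_D+R_S) = 17 − 1.34×3.98 = 11.7 V.
Saturation requires V_DS ≥ V_GS − V_t = 3.27 V; 11.7 ≥ 3.27 ✓.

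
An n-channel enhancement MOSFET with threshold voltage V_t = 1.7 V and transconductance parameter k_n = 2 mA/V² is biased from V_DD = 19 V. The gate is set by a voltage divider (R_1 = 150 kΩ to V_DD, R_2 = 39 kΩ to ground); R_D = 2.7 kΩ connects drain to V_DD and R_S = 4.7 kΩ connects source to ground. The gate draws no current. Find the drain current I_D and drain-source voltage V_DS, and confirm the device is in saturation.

V_G = V_DD·R_2/(R_1+R_2) = 19×39/189 = 3.92 V.
Assume saturation: I_D = (k_n/2)(V_GS − V_t)² with V_GS = V_G − I_D·R_S = 3.92 − 4.7·I_D.
Substituting gives 22.1·I_D² − 21.9·I_D + 4.93 = 0, with roots I_D = 0.347 or 0.643 mA.
The root I_D = 0.643 mA gives V_GS = 0.898 V ≤ V_t, so take I_D = 0.347 mA.
Then V_GS = 2.29 V and V_DS = V_DD − I_D(R_D+R_S) = 19 − 0.347×7.4 = 16.4 V.
Saturation requires V_DS ≥ V_GS − V_t = 0.589 V; 16.4 ≥ 0.589 ✓.

I_D ≈ 0.35 mA, V_DS ≈ 16 V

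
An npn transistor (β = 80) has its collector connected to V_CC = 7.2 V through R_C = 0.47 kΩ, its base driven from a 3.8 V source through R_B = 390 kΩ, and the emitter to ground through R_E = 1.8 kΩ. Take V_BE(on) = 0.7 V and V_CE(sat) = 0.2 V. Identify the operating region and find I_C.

active; I_C ≈ 0.46 mA

Assume active. Base-emitter loop: I_B = (V_BB − V_BE)/(R_B + (β+1)R_E) = (3.8 − 0.7)/(390 + 81×1.8) = 0.00579 mA.
I_C = β·I_B = 80×0.00579 = 0.463 mA.
V_CE = V_CC − I_C·R_C − I_E·R_E = 7.2 − 0.463×0.47 − 0.469×1.8 = 6.14 V > V_CE(sat), so the active-region assumption holds.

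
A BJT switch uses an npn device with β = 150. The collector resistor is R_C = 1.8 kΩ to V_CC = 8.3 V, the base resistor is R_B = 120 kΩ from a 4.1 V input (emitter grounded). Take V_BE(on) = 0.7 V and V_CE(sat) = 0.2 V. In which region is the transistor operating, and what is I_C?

Assume active. Base-emitter loop: I_B = (V_BB − V_BE)/R_B = (4.1 − 0.7)/120 = 0.0283 mA.
I_C = β·I_B = 150×0.0283 = 4.25 mA.
V_CE = V_CC − I_C·R_C = 8.3 − 4.25×1.8 = 0.65 V > V_CE(sat), so the active-region assumption holds.

active; I_C ≈ 4.2 mA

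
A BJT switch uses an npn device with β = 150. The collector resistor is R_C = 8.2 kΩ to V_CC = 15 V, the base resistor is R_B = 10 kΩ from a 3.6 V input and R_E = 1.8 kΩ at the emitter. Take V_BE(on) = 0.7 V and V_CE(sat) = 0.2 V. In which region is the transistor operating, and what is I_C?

Assume active: I_B = (3.6 − 0.7)/(10 + 151×1.8) = 0.0103 mA, I_C = β·I_B = 1.54 mA.
Then V_CE = 15 − 1.54×8.2 − 1.55×1.8 = -0.455 V < 0.2 V — the active assumption fails.
Re-solve with V_CE = 0.2 V. KCL at the emitter: V_E/R_E = (V_BB−0.7−V_E)/R_B + (V_CC−0.2−V_E)/R_C, giving V_E = 2.69 V.
I_C = (V_CC − 0.2 − V_E)/R_C = (14.8 − 2.69)/8.2 = 1.48 mA.
Check: I_B = (2.9 − 2.69)/10 = 0.0206 mA, and β·I_B = 3.08 mA > I_C, confirming saturation.

saturation; I_C ≈ 1.5 mA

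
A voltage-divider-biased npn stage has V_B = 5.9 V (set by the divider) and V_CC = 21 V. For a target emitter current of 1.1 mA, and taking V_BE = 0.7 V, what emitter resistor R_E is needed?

V_E = V_B − V_BE = 5.9 − 0.7 = 5.2 V.
R_E = V_E / I_E = 5.2 / 1.1 = 4.73 kΩ.

R_E ≈ 4.7 kΩ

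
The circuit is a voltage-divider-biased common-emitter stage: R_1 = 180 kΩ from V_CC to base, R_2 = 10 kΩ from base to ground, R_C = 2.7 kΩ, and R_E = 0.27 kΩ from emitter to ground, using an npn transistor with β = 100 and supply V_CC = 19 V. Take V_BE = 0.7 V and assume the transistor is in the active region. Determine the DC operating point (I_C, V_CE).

I_C ≈ 0.82 mA, V_CE ≈ 17 V

Thevenize the base divider: V_Th = V_CC·R_2/(R_1+R_2) = 19×10/190 = 1 V, R_Th = R_1‖R_2 = 9.47 kΩ.
Base-emitter loop: V_Th = I_B·R_Th + V_BE + (β+1)I_B·R_E, so I_B = (1 − 0.7) / (9.47 + 101×0.27) = 0.00816 mA.
I_C = β·I_B = 100×0.00816 = 0.816 mA, and I_E = (β+1)I_B = 0.825 mA.
V_CE = V_CC − I_C·R_C − I_E·R_E = 19 − 0.816×2.7 − 0.825×0.27 = 16.6 V.
V_CE = 16.6 V > 0.2 V confirms active-region operation.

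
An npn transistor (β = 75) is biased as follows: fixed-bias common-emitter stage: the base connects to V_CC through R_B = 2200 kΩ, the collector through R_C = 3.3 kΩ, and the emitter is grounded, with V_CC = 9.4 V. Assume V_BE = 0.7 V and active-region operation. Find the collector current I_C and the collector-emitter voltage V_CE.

I_C ≈ 0.3 mA, V_CE ≈ 8.4 V

Base loop: V_CC = I_B·R_B + V_BE, so I_B = (9.4 − 0.7)/2200 kΩ = 0.00395 mA.
In the active region I_C = β·I_B = 75 × 0.00395 = 0.297 mA.
Collector loop: V_CE = V_CC − I_C·R_C = 9.4 − 0.297×3.3 = 8.42 V.
Since V_CE = 8.42 V > V_CE(sat) ≈ 0.2 V, the transistor is in the active region as assumed.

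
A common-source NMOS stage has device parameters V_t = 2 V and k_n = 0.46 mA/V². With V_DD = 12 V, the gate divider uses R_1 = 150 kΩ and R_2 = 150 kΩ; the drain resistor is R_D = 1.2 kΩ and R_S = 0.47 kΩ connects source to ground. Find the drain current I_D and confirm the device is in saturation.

I_D ≈ 2.1 mA

V_G = V_DD·R_2/(R_1+R_2) = 12×150/300 = 6 V.
Assume saturation: I_D = (k_n/2)(V_GS − V_t)² with V_GS = V_G − I_D·R_S = 6 − 0.47·I_D.
Substituting gives 0.0508·I_D² − 1.86·I_D + 3.68 = 0, with roots I_D = 2.09 or 34.6 mA.
The root I_D = 34.6 mA gives V_GS = -10.3 V ≤ V_t, so take I_D = 2.09 mA.
Then V_GS = 5.02 V and V_DS = V_DD − I_D(R_D+R_S) = 12 − 2.09×1.67 = 8.51 V.
Saturation requires V_DS ≥ V_GS − V_t = 3.02 V; 8.51 ≥ 3.02 ✓.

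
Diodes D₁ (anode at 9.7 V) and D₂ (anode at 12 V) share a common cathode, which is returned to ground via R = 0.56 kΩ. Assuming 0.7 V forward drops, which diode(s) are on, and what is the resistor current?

Assume both conduct. Then node N would need to be at both 9.7−0.7 = 9 V and 12−0.7 = 11.3 V, which is impossible.
Assume only D₂ conducts: V_N = 12 − 0.7 = 11.3 V, so I_R = 11.3/0.56 = 20.2 mA.
Check D₁: its anode-to-cathode voltage is 9.7 − 11.3 = -1.6 V < 0.7 V, so it is off. The assumption is consistent.

Only D₂ conducts; I_R ≈ 20 mA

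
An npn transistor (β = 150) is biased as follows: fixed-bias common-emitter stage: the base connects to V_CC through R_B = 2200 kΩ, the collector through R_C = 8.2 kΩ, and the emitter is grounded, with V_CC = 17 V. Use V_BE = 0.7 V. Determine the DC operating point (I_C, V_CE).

Base loop: V_CC = I_B·R_B + V_BE, so I_B = (17 − 0.7)/2200 kΩ = 0.00741 mA.
In the active region I_C = β·I_B = 150 × 0.00741 = 1.11 mA.
Collector loop: V_CE = V_CC − I_C·R_C = 17 − 1.11×8.2 = 7.89 V.
Since V_CE = 7.89 V > V_CE(sat) ≈ 0.2 V, the transistor is in the active region as assumed.

I_C ≈ 1.1 mA, V_CE ≈ 7.9 V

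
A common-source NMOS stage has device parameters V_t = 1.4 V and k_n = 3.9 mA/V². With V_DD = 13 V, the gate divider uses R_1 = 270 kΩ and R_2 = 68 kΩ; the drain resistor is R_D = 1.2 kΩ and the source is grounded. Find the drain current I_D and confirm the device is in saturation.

V_G = V_DD·R_2/(R_1+R_2) = 13×68/338 = 2.62 V. With the source grounded, V_GS = V_G = 2.62 V.
Assume saturation: I_D = (k_n/2)(V_GS − V_t)² = (3.9/2)×(2.62 − 1.4)² = 1.95×1.22² = 2.88 mA.
V_DS = V_DD − I_D·R_D = 13 − 2.88×1.2 = 9.54 V.
Saturation requires V_DS ≥ V_GS − V_t = 1.22 V; 9.54 ≥ 1.22 ✓.

I_D ≈ 2.9 mA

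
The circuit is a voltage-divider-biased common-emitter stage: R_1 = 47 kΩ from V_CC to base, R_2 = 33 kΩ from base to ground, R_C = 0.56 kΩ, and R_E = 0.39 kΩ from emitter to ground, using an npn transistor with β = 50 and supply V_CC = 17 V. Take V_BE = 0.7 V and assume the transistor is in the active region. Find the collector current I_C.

I_C ≈ 8 mA

Thevenize the base divider: V_Th = V_CC·R_2/(R_1+R_2) = 17×33/80 = 7.01 V, R_Th = R_1‖R_2 = 19.4 kΩ.
Base-emitter loop: V_Th = I_B·R_Th + V_BE + (β+1)I_B·R_E, so I_B = (7.01 − 0.7) / (19.4 + 51×0.39) = 0.161 mA.
I_C = β·I_B = 50×0.161 = 8.04 mA, and I_E = (β+1)I_B = 8.2 mA.
V_CE = V_CC − I_C·R_C − I_E·R_E = 17 − 8.04×0.56 − 8.2×0.39 = 9.3 V.
V_CE = 9.3 V > 0.2 V confirms active-region operation.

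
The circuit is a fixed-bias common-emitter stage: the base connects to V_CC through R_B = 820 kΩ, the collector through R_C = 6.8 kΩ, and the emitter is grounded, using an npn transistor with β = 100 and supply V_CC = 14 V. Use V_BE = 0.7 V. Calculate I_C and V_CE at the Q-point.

I_C ≈ 1.6 mA, V_CE ≈ 3 V

Base loop: V_CC = I_B·R_B + V_BE, so I_B = (14 − 0.7)/820 kΩ = 0.0162 mA.
In the active region I_C = β·I_B = 100 × 0.0162 = 1.62 mA.
Collector loop: V_CE = V_CC − I_C·R_C = 14 − 1.62×6.8 = 2.97 V.
Since V_CE = 2.97 V > V_CE(sat) ≈ 0.2 V, the transistor is in the active region as assumed.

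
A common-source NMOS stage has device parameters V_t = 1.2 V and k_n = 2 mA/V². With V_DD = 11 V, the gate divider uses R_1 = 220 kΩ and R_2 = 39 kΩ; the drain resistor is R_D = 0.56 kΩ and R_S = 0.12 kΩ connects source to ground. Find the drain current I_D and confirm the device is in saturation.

V_G = V_DD·R_2/(R_1+R_2) = 11×39/259 = 1.66 V.
Assume saturation: I_D = (k_n/2)(V_GS − V_t)² with V_GS = V_G − I_D·R_S = 1.66 − 0.12·I_D.
Substituting gives 0.0144·I_D² − 1.11·I_D + 0.208 = 0, with roots I_D = 0.188 or 76.9 mA.
The root I_D = 76.9 mA gives V_GS = -7.57 V ≤ V_t, so take I_D = 0.188 mA.
Then V_GS = 1.63 V and V_DS = V_DD − I_D(R_D+R_S) = 11 − 0.188×0.68 = 10.9 V.
Saturation requires V_DS ≥ V_GS − V_t = 0.434 V; 10.9 ≥ 0.434 ✓.

I_D ≈ 0.19 mA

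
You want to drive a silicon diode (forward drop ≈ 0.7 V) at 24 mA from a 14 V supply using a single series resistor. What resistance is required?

R ≈ 0.55 kΩ

The resistor drops V_S − V_D = 14 − 0.7 = 13.3 V at 24 mA.
R = 13.3 V / 24 mA = 0.554 kΩ.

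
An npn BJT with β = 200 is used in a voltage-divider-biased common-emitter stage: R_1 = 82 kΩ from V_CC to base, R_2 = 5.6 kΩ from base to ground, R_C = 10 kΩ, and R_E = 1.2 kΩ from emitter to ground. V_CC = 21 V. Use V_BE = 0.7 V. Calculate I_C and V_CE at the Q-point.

Thevenize the base divider: V_Th = V_CC·R_2/(R_1+R_2) = 21×5.6/87.6 = 1.34 V, R_Th = R_1‖R_2 = 5.24 kΩ.
Base-emitter loop: V_Th = I_B·R_Th + V_BE + (β+1)I_B·R_E, so I_B = (1.34 − 0.7) / (5.24 + 201×1.2) = 0.00261 mA.
I_C = β·I_B = 200×0.00261 = 0.521 mA, and I_E = (β+1)I_B = 0.524 mA.
V_CE = V_CC − I_C·R_C − I_E·R_E = 21 − 0.521×10 − 0.524×1.2 = 15.2 V.
V_CE = 15.2 V > 0.2 V confirms active-region operation.

I_C ≈ 0.52 mA, V_CE ≈ 15 V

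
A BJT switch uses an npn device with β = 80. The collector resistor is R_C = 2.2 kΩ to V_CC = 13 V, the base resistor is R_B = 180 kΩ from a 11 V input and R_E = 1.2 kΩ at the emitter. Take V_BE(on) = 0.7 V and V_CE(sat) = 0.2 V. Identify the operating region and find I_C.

Assume active. Base-emitter loop: I_B = (V_BB − V_BE)/(R_B + (β+1)R_E) = (11 − 0.7)/(180 + 81×1.2) = 0.0372 mA.
I_C = β·I_B = 80×0.0372 = 2.97 mA.
V_CE = V_CC − I_C·R_C − I_E·R_E = 13 − 2.97×2.2 − 3.01×1.2 = 2.85 V > V_CE(sat), so the active-region assumption holds.

active; I_C ≈ 3 mA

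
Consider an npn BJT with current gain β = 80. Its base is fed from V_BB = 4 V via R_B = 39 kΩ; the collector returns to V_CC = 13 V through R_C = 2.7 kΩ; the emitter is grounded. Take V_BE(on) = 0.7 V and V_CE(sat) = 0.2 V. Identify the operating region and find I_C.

Assume active: I_B = (4 − 0.7)/39 = 0.0846 mA, giving I_C = β·I_B = 6.77 mA.
But then V_CE = 13 − 6.77×2.7 = -5.28 V < V_CE(sat) = 0.2 V — impossible in the active region.
So the transistor is saturated. With V_CE = 0.2 V, I_C = (V_CC − 0.2)/R_C = 12.8/2.7 = 4.74 mA.
Check: β·I_B = 6.77 mA > I_C = 4.74 mA, confirming saturation.

saturation; I_C ≈ 4.7 mA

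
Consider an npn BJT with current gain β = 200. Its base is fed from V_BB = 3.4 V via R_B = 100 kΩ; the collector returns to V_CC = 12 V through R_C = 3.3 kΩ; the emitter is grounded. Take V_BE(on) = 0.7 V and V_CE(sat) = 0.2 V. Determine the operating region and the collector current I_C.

Assume active: I_B = (3.4 − 0.7)/100 = 0.027 mA, giving I_C = β·I_B = 5.4 mA.
But then V_CE = 12 − 5.4×3.3 = -5.82 V < V_CE(sat) = 0.2 V — impossible in the active region.
So the transistor is saturated. With V_CE = 0.2 V, I_C = (V_CC − 0.2)/R_C = 11.8/3.3 = 3.58 mA.
Check: β·I_B = 5.4 mA > I_C = 3.58 mA, confirming saturation.

saturation; I_C ≈ 3.6 mA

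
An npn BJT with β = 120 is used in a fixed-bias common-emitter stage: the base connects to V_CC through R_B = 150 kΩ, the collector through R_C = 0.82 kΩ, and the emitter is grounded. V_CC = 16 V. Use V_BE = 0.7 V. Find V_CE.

V_CE ≈ 6 V

Base loop: V_CC = I_B·R_B + V_BE, so I_B = (16 − 0.7)/150 kΩ = 0.102 mA.
In the active region I_C = β·I_B = 120 × 0.102 = 12.2 mA.
Collector loop: V_CE = V_CC − I_C·R_C = 16 − 12.2×0.82 = 5.96 V.
Since V_CE = 5.96 V > V_CE(sat) ≈ 0.2 V, the transistor is in the active region as assumed.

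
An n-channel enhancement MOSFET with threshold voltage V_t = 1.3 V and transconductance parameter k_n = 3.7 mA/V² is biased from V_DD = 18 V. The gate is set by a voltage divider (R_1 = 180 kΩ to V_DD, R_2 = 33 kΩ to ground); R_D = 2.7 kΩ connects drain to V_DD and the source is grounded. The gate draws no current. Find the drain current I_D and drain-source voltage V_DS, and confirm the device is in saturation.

I_D ≈ 4.1 mA, V_DS ≈ 6.9 V

V_G = V_DD·R_2/(R_1+R_2) = 18×33/213 = 2.79 V. With the source grounded, V_GS = V_G = 2.79 V.
Assume saturation: I_D = (k_n/2)(V_GS − V_t)² = (3.7/2)×(2.79 − 1.3)² = 1.85×1.49² = 4.1 mA.
V_DS = V_DD − I_D·R_D = 18 − 4.1×2.7 = 6.93 V.
Saturation requires V_DS ≥ V_GS − V_t = 1.49 V; 6.93 ≥ 1.49 ✓.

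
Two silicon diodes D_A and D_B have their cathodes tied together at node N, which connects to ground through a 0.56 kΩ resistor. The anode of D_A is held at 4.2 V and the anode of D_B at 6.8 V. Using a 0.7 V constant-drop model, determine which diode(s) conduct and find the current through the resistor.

Only D_B conducts; I_R ≈ 11 mA

Assume both conduct. Then node N would need to be at both 4.2−0.7 = 3.5 V and 6.8−0.7 = 6.1 V, which is impossible.
Assume only D_B conducts: V_N = 6.8 − 0.7 = 6.1 V, so I_R = 6.1/0.56 = 10.9 mA.
Check D_A: its anode-to-cathode voltage is 4.2 − 6.1 = -1.9 V < 0.7 V, so it is off. The assumption is consistent.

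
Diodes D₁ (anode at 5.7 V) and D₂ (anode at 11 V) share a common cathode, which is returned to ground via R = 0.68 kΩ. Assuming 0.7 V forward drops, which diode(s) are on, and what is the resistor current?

Assume both conduct. Then node N would need to be at both 5.7−0.7 = 5 V and 11−0.7 = 10.3 V, which is impossible.
Assume only D₂ conducts: V_N = 11 − 0.7 = 10.3 V, so I_R = 10.3/0.68 = 15.1 mA.
Check D₁: its anode-to-cathode voltage is 5.7 − 10.3 = -4.6 V < 0.7 V, so it is off. The assumption is consistent.

Only D₂ conducts; I_R ≈ 15 mA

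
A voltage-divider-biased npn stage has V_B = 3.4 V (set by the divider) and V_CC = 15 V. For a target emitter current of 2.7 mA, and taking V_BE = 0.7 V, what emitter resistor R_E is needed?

R_E ≈ 1 kΩ

V_E = V_B − V_BE = 3.4 − 0.7 = 2.7 V.
R_E = V_E / I_E = 2.7 / 2.7 = 1 kΩ.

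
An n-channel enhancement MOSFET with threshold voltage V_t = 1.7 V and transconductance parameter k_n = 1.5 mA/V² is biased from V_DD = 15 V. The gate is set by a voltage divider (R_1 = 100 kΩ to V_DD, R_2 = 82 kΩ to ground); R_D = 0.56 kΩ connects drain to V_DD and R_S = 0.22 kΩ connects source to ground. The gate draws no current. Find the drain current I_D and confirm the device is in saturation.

I_D ≈ 8.1 mA

V_G = V_DD·R_2/(R_1+R_2) = 15×82/182 = 6.76 V.
Assume saturation: I_D = (k_n/2)(V_GS − V_t)² with V_GS = V_G − I_D·R_S = 6.76 − 0.22·I_D.
Substituting gives 0.0363·I_D² − 2.67·I_D + 19.2 = 0, with roots I_D = 8.08 or 65.5 mA.
The root I_D = 65.5 mA gives V_GS = -7.64 V ≤ V_t, so take I_D = 8.08 mA.
Then V_GS = 4.98 V and V_DS = V_DD − I_D(R_D+R_S) = 15 − 8.08×0.78 = 8.7 V.
Saturation requires V_DS ≥ V_GS − V_t = 3.28 V; 8.7 ≥ 3.28 ✓.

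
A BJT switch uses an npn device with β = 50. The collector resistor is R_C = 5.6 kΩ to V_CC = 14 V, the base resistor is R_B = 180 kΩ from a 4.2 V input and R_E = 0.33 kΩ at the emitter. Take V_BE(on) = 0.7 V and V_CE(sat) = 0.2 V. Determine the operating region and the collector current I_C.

active; I_C ≈ 0.89 mA

Assume active. Base-emitter loop: I_B = (V_BB − V_BE)/(R_B + (β+1)R_E) = (4.2 − 0.7)/(180 + 51×0.33) = 0.0178 mA.
I_C = β·I_B = 50×0.0178 = 0.889 mA.
V_CE = V_CC − I_C·R_C − I_E·R_E = 14 − 0.889×5.6 − 0.907×0.33 = 8.72 V > V_CE(sat), so the active-region assumption holds.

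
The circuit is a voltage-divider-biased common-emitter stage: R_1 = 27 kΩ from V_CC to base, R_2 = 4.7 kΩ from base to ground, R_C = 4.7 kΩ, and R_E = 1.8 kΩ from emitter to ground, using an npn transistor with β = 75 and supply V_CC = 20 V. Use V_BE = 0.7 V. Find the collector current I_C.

I_C ≈ 1.2 mA

Thevenize the base divider: V_Th = V_CC·R_2/(R_1+R_2) = 20×4.7/31.7 = 2.97 V, R_Th = R_1‖R_2 = 4 kΩ.
Base-emitter loop: V_Th = I_B·R_Th + V_BE + (β+1)I_B·R_E, so I_B = (2.97 − 0.7) / (4 + 76×1.8) = 0.0161 mA.
I_C = β·I_B = 75×0.0161 = 1.21 mA, and I_E = (β+1)I_B = 1.22 mA.
V_CE = V_CC − I_C·R_C − I_E·R_E = 20 − 1.21×4.7 − 1.22×1.8 = 12.1 V.
V_CE = 12.1 V > 0.2 V confirms active-region operation.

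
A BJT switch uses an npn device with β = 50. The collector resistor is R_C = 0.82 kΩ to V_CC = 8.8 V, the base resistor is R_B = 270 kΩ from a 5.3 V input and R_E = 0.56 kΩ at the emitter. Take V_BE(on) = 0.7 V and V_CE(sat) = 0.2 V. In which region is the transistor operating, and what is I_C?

Assume active. Base-emitter loop: I_B = (V_BB − V_BE)/(R_B + (β+1)R_E) = (5.3 − 0.7)/(270 + 51×0.56) = 0.0154 mA.
I_C = β·I_B = 50×0.0154 = 0.77 mA.
V_CE = V_CC − I_C·R_C − I_E·R_E = 8.8 − 0.77×0.82 − 0.786×0.56 = 7.73 V > V_CE(sat), so the active-region assumption holds.

active; I_C ≈ 0.77 mA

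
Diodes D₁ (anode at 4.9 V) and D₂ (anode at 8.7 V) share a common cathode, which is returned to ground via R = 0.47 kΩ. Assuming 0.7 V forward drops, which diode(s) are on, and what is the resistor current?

Only D₂ conducts; I_R ≈ 17 mA

Assume both conduct. Then node N would need to be at both 4.9−0.7 = 4.2 V and 8.7−0.7 = 8 V, which is impossible.
Assume only D₂ conducts: V_N = 8.7 − 0.7 = 8 V, so I_R = 8/0.47 = 17 mA.
Check D₁: its anode-to-cathode voltage is 4.9 − 8 = -3.1 V < 0.7 V, so it is off. The assumption is consistent.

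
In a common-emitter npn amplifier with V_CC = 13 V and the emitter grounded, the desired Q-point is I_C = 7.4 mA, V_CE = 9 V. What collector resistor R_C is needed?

Collector loop: V_CC = I_C·R_C + V_CE.
R_C = (V_CC − V_CE)/I_C = (13 − 9)/7.4 = 0.541 kΩ.

R_C ≈ 0.54 kΩ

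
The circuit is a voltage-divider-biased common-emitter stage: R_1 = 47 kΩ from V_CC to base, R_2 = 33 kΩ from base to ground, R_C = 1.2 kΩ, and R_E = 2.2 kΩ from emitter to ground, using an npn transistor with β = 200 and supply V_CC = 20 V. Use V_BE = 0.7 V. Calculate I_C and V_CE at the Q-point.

Thevenize the base divider: V_Th = V_CC·R_2/(R_1+R_2) = 20×33/80 = 8.25 V, R_Th = R_1‖R_2 = 19.4 kΩ.
Base-emitter loop: V_Th = I_B·R_Th + V_BE + (β+1)I_B·R_E, so I_B = (8.25 − 0.7) / (19.4 + 201×2.2) = 0.0164 mA.
I_C = β·I_B = 200×0.0164 = 3.27 mA, and I_E = (β+1)I_B = 3.29 mA.
V_CE = V_CC − I_C·R_C − I_E·R_E = 20 − 3.27×1.2 − 3.29×2.2 = 8.84 V.
V_CE = 8.84 V > 0.2 V confirms active-region operation.

I_C ≈ 3.3 mA, V_CE ≈ 8.8 V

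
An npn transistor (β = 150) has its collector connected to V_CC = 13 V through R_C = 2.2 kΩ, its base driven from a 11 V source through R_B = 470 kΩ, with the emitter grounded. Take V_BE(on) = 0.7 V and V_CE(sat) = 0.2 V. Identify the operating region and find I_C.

active; I_C ≈ 3.3 mA

Assume active. Base-emitter loop: I_B = (V_BB − V_BE)/R_B = (11 − 0.7)/470 = 0.0219 mA.
I_C = β·I_B = 150×0.0219 = 3.29 mA.
V_CE = V_CC − I_C·R_C = 13 − 3.29×2.2 = 5.77 V > V_CE(sat), so the active-region assumption holds.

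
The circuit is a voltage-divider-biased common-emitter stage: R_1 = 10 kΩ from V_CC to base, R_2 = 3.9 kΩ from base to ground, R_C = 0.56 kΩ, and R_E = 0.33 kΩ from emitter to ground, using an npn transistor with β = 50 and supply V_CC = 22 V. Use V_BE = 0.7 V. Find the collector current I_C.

Thevenize the base divider: V_Th = V_CC·R_2/(R_1+R_2) = 22×3.9/13.9 = 6.17 V, R_Th = R_1‖R_2 = 2.81 kΩ.
Base-emitter loop: V_Th = I_B·R_Th + V_BE + (β+1)I_B·R_E, so I_B = (6.17 − 0.7) / (2.81 + 51×0.33) = 0.279 mA.
I_C = β·I_B = 50×0.279 = 13.9 mA, and I_E = (β+1)I_B = 14.2 mA.
V_CE = V_CC − I_C·R_C − I_E·R_E = 22 − 13.9×0.56 − 14.2×0.33 = 9.51 V.
V_CE = 9.51 V > 0.2 V confirms active-region operation.

I_C ≈ 14 mA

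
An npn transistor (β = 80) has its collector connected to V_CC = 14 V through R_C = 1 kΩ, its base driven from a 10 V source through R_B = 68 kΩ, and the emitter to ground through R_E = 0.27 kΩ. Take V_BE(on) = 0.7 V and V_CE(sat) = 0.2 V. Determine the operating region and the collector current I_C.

Assume active. Base-emitter loop: I_B = (V_BB − V_BE)/(R_B + (β+1)R_E) = (10 − 0.7)/(68 + 81×0.27) = 0.103 mA.
I_C = β·I_B = 80×0.103 = 8.28 mA.
V_CE = V_CC − I_C·R_C − I_E·R_E = 14 − 8.28×1 − 8.38×0.27 = 3.46 V > V_CE(sat), so the active-region assumption holds.

active; I_C ≈ 8.3 mA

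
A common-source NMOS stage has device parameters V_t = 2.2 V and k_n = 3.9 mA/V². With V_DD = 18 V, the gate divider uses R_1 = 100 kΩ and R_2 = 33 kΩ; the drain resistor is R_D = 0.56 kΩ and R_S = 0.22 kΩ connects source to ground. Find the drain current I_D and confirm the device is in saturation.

V_G = V_DD·R_2/(R_1+R_2) = 18×33/133 = 4.47 V.
Assume saturation: I_D = (k_n/2)(V_GS − V_t)² with V_GS = V_G − I_D·R_S = 4.47 − 0.22·I_D.
Substituting gives 0.0944·I_D² − 2.94·I_D + 10 = 0, with roots I_D = 3.88 or 27.3 mA.
The root I_D = 27.3 mA gives V_GS = -1.54 V ≤ V_t, so take I_D = 3.88 mA.
Then V_GS = 3.61 V and V_DS = V_DD − I_D(R_D+R_S) = 18 − 3.88×0.78 = 15 V.
Saturation requires V_DS ≥ V_GS − V_t = 1.41 V; 15 ≥ 1.41 ✓.

I_D ≈ 3.9 mA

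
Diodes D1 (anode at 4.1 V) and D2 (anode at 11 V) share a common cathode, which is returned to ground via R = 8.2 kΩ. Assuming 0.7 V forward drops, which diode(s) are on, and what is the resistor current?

Only D2 conducts; I_R ≈ 1.3 mA

Assume both conduct. Then node N would need to be at both 4.1−0.7 = 3.4 V and 11−0.7 = 10.3 V, which is impossible.
Assume only D2 conducts: V_N = 11 − 0.7 = 10.3 V, so I_R = 10.3/8.2 = 1.26 mA.
Check D1: its anode-to-cathode voltage is 4.1 − 10.3 = -6.2 V < 0.7 V, so it is off. The assumption is consistent.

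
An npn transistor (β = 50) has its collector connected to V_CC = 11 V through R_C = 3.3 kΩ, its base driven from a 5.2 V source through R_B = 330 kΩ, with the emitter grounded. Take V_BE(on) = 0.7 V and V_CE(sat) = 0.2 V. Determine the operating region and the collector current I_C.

Assume active. Base-emitter loop: I_B = (V_BB − V_BE)/R_B = (5.2 − 0.7)/330 = 0.0136 mA.
I_C = β·I_B = 50×0.0136 = 0.682 mA.
V_CE = V_CC − I_C·R_C = 11 − 0.682×3.3 = 8.75 V > V_CE(sat), so the active-region assumption holds.

active; I_C ≈ 0.68 mA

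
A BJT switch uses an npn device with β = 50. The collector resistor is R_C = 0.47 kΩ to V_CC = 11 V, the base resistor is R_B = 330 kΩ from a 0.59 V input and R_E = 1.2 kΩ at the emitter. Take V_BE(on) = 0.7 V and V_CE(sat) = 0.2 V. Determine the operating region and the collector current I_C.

cutoff; I_C ≈ 0

V_BB = 0.59 V ≤ V_BE(on) = 0.7 V, so the base-emitter junction is not forward biased.
The transistor is in cutoff: I_B = I_C = 0.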